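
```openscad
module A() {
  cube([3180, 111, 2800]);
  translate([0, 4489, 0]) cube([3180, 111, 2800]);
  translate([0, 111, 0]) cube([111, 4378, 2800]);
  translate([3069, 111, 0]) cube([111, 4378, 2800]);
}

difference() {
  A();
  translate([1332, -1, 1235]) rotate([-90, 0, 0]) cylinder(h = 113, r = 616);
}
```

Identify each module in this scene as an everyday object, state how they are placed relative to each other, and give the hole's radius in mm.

The subtracted cylinder has r = 616 mm.

A is a house frame. The house frame has a circular hole through its front wall. The hole's radius is 616 mm.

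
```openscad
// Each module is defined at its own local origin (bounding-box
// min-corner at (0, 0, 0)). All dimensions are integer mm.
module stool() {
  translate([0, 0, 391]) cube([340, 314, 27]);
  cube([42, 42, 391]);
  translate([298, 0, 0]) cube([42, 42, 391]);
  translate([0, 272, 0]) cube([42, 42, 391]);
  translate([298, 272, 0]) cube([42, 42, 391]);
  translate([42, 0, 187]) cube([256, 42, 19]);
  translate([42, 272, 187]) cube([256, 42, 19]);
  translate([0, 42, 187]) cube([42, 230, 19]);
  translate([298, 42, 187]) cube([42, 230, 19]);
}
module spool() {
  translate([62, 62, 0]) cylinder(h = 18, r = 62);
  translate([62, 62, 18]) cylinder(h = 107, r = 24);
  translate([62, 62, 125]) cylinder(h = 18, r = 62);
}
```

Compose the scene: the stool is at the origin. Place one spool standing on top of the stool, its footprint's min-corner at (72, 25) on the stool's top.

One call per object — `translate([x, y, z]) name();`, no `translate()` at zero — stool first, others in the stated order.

stool();
translate([72, 25, 418]) spool();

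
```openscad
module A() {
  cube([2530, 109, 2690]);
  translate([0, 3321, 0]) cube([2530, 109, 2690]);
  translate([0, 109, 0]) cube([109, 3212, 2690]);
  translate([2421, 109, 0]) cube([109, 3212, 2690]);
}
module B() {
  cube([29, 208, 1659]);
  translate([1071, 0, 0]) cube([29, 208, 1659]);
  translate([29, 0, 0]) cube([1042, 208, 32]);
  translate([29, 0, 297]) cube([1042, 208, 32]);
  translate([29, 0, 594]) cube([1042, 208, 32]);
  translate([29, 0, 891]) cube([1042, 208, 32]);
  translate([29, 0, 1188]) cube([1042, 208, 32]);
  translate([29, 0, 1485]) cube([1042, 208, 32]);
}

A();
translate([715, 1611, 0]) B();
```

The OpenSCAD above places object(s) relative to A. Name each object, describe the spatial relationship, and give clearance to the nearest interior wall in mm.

A is a house frame. B is a bookshelf. The bookshelf sits inside the house frame, centred. The clearance to the nearest interior wall is 606 mm.

Clearances: x = 606, y = 1502; minimum 606 mm.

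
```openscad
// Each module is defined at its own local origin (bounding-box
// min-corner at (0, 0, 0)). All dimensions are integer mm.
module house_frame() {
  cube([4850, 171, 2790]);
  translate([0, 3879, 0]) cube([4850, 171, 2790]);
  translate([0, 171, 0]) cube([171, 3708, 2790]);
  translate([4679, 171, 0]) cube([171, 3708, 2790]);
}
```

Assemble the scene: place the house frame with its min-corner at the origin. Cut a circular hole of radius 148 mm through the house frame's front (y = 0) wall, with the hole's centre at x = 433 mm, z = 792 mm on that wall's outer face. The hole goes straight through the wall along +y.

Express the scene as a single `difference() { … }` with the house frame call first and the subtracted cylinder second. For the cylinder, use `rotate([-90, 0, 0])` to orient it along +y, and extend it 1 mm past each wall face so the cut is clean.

difference() {
  house_frame();
  translate([433, -1, 792]) rotate([-90, 0, 0]) cylinder(h = 173, r = 148);
}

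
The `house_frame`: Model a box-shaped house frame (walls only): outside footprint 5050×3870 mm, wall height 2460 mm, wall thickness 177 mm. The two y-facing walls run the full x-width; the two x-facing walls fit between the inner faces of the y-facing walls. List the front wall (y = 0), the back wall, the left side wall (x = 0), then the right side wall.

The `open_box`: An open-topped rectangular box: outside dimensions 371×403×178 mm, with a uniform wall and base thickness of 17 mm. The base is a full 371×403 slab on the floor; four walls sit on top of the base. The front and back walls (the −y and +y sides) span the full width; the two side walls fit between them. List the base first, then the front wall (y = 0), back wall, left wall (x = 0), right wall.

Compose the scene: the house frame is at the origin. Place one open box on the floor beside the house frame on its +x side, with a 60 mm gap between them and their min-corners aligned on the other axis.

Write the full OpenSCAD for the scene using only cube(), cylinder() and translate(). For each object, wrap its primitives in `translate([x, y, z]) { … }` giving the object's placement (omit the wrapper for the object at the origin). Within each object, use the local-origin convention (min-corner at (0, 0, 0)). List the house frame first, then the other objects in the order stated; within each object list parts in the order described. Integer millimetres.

cube([5050, 177, 2460]);
translate([0, 3693, 0]) cube([5050, 177, 2460]);
translate([0, 177, 0]) cube([177, 3516, 2460]);
translate([4873, 177, 0]) cube([177, 3516, 2460]);
translate([5110, 0, 0]) {
  cube([371, 403, 17]);
  translate([0, 0, 17]) cube([371, 17, 161]);
  translate([0, 386, 17]) cube([371, 17, 161]);
  translate([0, 17, 17]) cube([17, 369, 161]);
  translate([354, 17, 17]) cube([17, 369, 161]);
}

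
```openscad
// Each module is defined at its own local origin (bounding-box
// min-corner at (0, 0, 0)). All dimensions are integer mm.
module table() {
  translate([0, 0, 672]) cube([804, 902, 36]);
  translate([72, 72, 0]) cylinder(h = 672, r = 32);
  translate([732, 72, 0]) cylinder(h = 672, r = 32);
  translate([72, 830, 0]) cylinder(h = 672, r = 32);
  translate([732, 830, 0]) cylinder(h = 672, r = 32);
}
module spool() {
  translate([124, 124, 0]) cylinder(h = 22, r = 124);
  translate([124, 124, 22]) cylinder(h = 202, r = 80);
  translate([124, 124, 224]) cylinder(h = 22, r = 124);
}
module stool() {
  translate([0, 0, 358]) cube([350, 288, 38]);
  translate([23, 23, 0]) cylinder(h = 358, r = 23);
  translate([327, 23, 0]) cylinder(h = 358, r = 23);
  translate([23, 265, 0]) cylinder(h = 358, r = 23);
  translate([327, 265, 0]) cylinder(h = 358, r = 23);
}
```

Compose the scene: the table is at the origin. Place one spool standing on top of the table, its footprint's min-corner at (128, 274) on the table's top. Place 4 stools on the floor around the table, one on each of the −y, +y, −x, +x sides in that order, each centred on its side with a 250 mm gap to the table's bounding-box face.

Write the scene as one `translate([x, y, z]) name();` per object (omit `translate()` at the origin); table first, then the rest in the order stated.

table();
translate([128, 274, 708]) spool();
translate([227, -538, 0]) stool();
translate([227, 1152, 0]) stool();
translate([-600, 307, 0]) stool();
translate([1054, 307, 0]) stool();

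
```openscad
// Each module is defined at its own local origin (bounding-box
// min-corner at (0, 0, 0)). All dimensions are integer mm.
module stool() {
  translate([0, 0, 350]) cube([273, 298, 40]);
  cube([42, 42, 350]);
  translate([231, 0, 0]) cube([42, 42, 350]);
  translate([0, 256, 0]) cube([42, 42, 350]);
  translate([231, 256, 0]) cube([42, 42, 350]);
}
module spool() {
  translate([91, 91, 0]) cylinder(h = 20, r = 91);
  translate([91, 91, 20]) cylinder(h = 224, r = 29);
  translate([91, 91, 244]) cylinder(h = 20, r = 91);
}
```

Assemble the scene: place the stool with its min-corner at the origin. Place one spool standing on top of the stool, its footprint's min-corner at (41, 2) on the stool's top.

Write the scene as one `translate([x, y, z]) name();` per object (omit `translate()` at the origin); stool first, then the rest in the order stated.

stool();
translate([41, 2, 390]) spool();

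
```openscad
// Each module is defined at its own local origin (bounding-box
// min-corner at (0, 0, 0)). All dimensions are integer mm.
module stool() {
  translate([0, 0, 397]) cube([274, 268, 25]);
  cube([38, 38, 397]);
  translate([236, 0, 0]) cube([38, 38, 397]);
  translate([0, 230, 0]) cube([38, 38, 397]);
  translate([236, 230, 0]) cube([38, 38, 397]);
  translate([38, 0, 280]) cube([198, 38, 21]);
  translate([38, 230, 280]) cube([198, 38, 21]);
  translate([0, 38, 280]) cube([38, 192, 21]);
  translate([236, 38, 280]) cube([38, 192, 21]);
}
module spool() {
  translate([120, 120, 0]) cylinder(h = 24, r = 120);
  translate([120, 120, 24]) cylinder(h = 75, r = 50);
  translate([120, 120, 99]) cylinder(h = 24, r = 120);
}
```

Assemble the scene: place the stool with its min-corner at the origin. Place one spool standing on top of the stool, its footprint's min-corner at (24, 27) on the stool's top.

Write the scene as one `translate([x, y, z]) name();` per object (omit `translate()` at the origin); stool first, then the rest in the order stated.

stool();
translate([24, 27, 422]) spool();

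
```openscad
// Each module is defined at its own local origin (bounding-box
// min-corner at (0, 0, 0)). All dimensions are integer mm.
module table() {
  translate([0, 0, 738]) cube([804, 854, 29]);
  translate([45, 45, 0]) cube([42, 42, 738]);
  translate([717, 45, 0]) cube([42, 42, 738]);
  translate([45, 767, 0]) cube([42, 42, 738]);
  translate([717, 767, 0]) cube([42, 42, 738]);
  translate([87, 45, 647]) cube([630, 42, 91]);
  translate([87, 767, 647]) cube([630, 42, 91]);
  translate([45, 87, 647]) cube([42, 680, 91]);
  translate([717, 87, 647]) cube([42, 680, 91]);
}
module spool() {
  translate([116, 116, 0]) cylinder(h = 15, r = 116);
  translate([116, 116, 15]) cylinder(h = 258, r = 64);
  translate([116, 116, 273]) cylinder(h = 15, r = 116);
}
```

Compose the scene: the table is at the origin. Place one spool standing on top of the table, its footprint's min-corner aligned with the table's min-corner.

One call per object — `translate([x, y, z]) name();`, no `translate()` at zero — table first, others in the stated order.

table();
translate([0, 0, 767]) spool();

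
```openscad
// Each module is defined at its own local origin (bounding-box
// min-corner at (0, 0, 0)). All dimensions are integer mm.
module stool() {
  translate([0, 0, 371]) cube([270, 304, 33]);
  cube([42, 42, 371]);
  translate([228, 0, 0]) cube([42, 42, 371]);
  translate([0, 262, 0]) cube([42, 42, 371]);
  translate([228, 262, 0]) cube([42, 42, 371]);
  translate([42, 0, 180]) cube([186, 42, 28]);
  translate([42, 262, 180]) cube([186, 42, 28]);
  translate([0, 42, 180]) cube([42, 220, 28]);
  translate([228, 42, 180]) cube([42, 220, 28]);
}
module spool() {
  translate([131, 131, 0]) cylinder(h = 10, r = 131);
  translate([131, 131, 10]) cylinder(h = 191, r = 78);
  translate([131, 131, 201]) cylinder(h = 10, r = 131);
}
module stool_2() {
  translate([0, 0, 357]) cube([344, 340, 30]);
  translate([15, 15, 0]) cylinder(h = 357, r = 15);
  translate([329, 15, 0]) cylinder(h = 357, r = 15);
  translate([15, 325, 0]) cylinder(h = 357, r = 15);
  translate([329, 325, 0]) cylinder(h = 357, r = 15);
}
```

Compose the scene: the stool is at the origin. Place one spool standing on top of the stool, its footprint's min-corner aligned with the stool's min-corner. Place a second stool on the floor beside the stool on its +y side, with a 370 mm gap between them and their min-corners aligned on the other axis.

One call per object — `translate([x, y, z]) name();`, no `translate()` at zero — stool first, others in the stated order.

stool();
translate([0, 0, 404]) spool();
translate([0, 674, 0]) stool_2();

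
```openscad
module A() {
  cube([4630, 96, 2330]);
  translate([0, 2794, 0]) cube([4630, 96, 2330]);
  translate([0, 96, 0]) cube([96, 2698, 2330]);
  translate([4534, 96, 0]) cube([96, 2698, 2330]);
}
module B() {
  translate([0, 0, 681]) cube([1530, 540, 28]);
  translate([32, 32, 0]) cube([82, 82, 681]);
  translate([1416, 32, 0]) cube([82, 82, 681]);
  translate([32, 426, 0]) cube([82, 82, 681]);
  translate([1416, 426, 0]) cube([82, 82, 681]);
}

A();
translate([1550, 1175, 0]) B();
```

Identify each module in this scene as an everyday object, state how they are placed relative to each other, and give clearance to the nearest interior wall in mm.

A is a house frame. B is a table. The table sits inside the house frame, centred. The clearance to the nearest interior wall is 1079 mm.

Clearances: x = 1454, y = 1079; minimum 1079 mm.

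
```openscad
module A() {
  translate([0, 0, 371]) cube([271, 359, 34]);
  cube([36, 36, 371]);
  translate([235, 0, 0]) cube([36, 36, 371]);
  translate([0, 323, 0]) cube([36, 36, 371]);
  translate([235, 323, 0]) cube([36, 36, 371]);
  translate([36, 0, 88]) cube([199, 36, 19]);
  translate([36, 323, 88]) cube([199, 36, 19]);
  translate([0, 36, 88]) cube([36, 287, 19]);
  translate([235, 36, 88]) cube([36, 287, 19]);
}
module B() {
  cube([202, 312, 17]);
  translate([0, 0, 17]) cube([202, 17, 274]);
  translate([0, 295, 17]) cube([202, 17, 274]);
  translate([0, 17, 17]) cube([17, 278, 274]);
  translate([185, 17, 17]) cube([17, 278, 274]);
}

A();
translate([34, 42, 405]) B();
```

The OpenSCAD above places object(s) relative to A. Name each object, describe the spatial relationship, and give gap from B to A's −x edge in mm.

The open box's min-x is at 34; the stool's min-x is 0; gap = 34 mm.

A is a stool. B is an open box. The open box is on top of the stool. The gap from the open box to the stool's −x edge is 34 mm.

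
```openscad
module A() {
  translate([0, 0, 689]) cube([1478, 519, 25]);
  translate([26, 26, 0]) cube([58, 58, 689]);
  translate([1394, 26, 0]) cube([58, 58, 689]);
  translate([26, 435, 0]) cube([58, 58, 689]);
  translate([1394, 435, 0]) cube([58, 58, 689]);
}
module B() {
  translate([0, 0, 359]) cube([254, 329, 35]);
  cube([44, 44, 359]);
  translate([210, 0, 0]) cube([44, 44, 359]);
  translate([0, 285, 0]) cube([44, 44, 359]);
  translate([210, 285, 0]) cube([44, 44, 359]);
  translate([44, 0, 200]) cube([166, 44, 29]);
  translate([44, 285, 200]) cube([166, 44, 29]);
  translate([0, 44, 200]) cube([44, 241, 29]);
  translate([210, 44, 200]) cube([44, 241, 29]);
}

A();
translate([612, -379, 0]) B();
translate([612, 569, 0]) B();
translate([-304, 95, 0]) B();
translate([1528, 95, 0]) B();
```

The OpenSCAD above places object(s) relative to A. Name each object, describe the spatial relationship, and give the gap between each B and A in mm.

Each stool's nearest face is 50 mm from the table's bounding box.

A is a table. B is a stool. Four stools sit around the table at the −y, +y, −x, +x sides. The gap between each stool and the table is 50 mm.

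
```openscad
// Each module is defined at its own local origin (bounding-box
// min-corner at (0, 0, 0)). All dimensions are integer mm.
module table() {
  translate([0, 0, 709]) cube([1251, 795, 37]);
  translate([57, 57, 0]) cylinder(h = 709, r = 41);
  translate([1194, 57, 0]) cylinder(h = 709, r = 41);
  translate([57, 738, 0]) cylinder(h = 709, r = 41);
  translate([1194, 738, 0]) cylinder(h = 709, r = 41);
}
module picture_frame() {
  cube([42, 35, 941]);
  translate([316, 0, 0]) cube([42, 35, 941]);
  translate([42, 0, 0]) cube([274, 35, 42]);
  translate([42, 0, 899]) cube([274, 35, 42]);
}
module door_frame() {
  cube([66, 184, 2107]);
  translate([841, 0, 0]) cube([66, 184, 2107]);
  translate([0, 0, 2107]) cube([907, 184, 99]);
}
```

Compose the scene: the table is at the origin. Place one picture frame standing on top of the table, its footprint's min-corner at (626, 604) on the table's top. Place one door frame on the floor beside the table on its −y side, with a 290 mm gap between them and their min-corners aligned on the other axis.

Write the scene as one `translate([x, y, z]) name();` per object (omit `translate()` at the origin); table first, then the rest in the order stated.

table();
translate([626, 604, 746]) picture_frame();
translate([0, -474, 0]) door_frame();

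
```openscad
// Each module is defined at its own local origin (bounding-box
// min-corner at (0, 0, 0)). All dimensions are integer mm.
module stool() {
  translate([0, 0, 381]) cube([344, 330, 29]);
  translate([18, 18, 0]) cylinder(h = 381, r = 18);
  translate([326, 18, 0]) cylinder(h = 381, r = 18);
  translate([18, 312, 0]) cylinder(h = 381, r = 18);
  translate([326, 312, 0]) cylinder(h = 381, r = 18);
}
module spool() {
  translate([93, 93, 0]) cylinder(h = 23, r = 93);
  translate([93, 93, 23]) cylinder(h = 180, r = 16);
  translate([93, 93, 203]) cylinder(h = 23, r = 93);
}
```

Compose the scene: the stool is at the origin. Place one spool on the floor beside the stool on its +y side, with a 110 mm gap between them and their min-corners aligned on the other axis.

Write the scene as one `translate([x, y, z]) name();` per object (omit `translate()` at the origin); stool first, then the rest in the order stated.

stool();
translate([0, 440, 0]) spool();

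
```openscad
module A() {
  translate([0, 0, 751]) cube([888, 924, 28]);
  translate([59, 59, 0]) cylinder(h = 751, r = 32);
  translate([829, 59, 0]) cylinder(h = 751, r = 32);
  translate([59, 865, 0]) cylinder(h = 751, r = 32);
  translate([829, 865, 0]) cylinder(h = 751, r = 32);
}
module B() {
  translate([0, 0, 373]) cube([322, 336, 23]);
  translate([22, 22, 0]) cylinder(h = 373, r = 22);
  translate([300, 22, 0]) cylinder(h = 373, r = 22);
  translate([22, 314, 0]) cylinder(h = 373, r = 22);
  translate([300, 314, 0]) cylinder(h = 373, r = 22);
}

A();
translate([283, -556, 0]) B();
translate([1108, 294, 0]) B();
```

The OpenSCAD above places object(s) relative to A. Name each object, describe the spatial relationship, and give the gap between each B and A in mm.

Each stool's nearest face is 220 mm from the table's bounding box.

A is a table. B is a stool. Two stools sit around the table at the −y, +x sides. The gap between each stool and the table is 220 mm.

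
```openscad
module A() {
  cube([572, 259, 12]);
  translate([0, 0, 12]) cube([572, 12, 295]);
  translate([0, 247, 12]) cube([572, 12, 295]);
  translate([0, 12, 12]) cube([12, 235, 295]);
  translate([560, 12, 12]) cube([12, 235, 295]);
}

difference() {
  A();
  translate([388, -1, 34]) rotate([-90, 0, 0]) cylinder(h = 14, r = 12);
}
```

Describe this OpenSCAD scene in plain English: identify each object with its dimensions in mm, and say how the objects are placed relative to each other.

A is an open-topped rectangular box: outside dimensions 572×259×307 mm, with a uniform wall and base thickness of 12 mm. The base is a full 572×259 slab on the floor; four walls sit on top of the base. The front and back walls (the −y and +y sides) span the full width; the two side walls fit between them.

The open box has a circular hole of radius 12 mm through its front wall, centred at (x = 388, z = 34).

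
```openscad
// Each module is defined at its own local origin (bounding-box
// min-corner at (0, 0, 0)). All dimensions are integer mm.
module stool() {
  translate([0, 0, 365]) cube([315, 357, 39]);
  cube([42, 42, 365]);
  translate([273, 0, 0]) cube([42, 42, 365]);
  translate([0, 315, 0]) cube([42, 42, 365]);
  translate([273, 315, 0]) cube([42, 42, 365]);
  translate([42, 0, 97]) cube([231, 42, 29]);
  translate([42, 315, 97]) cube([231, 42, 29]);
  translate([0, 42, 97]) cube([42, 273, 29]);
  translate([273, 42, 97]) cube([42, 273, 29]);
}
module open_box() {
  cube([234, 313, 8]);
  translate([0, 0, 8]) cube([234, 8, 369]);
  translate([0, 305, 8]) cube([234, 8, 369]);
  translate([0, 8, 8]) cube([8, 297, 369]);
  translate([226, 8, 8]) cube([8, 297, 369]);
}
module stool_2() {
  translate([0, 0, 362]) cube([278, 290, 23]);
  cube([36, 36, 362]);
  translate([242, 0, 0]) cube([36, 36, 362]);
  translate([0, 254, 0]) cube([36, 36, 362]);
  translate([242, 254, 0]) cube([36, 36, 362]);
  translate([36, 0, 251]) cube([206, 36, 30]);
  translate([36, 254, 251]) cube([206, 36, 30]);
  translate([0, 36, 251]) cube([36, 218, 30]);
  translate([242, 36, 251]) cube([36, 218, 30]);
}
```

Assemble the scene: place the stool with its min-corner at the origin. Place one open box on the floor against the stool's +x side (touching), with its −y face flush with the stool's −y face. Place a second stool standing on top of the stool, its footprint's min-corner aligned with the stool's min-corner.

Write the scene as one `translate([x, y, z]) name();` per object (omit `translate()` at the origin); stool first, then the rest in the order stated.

stool();
translate([315, 0, 0]) open_box();
translate([0, 0, 404]) stool_2();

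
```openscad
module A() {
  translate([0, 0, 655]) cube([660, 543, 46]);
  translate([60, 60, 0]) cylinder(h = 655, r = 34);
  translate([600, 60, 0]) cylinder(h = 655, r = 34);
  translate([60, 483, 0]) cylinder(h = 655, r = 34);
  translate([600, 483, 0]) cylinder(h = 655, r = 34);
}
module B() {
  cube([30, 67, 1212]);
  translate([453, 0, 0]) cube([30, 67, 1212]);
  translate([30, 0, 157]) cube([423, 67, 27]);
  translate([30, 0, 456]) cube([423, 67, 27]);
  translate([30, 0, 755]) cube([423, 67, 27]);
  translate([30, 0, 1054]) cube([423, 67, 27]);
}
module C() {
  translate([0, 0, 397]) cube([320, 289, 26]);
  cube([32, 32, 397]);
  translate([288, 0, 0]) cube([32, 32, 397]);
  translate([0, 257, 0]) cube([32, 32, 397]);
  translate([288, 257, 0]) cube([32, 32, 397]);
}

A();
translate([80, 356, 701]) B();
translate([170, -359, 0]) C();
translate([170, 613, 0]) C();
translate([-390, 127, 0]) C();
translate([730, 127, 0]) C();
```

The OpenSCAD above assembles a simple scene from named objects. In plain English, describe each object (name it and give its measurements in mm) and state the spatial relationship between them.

A is a table with a 660×543 mm rectangular top, 46 mm thick, top surface at z = 701 mm, supported by four round legs of 68 mm diameter, each leg's bounding box inset 26 mm from the nearest pair of top edges, running from the floor.

B is a wooden ladder with two side rails of 30×67 mm section and 1212 mm height, set 483 mm apart overall. Between them run 4 rectangular rungs (67 mm deep, 27 mm thick), front faces flush with the rails' −y face. The bottom of the first rung is 157 mm above the floor and each subsequent rung is 299 mm higher than the one below.

C is a four-legged stool. The seat is 320×289 mm, 26 mm thick, top at z = 423 mm. It stands on four square legs, each 32×32 mm in cross-section, from z = 0 to the seat underside, each flush with a corner of the seat.

The ladder is on top of the table. Four stools sit around the table at the −y, +y, −x, +x sides.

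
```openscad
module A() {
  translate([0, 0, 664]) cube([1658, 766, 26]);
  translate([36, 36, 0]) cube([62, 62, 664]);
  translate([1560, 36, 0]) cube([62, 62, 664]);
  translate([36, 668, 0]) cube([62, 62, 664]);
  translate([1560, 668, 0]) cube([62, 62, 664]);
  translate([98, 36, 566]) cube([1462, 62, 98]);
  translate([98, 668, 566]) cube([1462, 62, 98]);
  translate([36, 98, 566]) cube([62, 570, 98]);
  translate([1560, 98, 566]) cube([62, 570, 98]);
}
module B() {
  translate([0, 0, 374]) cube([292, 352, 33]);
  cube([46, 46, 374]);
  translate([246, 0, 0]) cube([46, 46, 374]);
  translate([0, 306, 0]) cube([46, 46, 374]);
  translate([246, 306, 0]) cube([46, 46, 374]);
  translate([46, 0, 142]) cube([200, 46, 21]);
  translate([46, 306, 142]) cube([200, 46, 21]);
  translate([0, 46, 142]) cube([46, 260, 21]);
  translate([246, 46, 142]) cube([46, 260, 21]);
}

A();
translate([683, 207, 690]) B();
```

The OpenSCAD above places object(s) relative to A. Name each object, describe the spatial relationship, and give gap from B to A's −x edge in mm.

The stool's min-x is at 683; the table's min-x is 0; gap = 683 mm.

A is a table. B is a stool. The stool is on top of the table, centred. The gap from the stool to the table's −x edge is 683 mm.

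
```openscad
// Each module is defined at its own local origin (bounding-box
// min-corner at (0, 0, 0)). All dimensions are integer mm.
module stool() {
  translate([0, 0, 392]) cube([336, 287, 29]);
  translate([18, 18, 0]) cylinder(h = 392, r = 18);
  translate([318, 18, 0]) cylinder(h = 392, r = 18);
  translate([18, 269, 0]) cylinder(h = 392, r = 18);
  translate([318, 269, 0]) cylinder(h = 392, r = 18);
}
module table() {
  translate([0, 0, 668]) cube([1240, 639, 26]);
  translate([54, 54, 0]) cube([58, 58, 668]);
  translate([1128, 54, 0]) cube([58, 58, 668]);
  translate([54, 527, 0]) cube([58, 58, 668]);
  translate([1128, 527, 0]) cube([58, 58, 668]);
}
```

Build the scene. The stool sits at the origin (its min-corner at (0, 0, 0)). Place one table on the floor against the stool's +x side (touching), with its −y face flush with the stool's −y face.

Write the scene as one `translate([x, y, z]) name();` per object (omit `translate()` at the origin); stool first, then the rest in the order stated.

stool();
translate([336, 0, 0]) table();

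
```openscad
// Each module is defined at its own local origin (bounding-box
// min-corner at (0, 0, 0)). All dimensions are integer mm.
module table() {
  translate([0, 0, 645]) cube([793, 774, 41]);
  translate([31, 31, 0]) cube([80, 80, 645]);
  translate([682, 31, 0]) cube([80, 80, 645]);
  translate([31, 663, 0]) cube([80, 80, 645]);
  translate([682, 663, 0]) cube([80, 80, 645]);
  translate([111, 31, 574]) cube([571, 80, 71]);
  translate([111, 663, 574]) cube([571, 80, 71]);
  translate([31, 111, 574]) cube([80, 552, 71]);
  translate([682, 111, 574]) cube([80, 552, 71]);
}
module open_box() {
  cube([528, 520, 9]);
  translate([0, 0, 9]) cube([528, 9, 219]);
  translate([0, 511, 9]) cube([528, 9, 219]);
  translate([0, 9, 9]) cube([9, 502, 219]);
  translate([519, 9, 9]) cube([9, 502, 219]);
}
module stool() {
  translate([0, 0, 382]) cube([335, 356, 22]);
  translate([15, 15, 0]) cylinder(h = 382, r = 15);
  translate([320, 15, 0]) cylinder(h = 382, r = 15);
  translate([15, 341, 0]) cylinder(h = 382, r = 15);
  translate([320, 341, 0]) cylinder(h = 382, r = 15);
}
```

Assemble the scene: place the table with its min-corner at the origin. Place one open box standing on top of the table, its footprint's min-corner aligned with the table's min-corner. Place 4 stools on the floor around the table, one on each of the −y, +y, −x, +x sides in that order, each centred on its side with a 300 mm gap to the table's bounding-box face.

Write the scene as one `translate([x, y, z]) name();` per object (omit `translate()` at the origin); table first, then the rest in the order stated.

table();
translate([0, 0, 686]) open_box();
translate([229, -656, 0]) stool();
translate([229, 1074, 0]) stool();
translate([-635, 209, 0]) stool();
translate([1093, 209, 0]) stool();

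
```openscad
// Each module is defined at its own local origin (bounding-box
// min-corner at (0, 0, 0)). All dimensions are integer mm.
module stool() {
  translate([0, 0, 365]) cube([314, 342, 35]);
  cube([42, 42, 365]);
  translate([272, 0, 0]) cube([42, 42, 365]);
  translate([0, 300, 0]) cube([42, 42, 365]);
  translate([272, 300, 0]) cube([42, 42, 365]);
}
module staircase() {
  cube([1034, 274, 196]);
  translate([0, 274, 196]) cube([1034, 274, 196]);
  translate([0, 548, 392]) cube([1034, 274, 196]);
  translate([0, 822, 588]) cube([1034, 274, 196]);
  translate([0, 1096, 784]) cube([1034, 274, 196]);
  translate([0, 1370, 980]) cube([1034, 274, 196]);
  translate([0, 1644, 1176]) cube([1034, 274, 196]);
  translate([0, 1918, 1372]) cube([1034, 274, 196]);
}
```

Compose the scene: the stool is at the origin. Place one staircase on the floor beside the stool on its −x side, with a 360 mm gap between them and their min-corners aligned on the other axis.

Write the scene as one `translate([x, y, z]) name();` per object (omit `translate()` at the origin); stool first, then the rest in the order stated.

stool();
translate([-1394, 0, 0]) staircase();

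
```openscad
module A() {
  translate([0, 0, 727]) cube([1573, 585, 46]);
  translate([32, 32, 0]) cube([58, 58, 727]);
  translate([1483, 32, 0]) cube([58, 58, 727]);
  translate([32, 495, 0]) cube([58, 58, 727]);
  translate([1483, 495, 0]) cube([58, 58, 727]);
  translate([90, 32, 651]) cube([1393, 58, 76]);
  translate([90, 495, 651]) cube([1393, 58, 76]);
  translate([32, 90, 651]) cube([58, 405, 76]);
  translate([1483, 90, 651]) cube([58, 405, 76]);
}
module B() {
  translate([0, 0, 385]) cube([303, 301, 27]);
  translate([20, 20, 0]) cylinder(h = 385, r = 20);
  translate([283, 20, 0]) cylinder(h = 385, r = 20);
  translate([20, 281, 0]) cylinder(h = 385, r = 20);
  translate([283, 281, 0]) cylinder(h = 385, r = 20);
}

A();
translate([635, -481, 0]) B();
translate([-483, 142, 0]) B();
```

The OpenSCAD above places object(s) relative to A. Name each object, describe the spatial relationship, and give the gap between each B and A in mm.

A is a table. B is a stool. Two stools sit around the table at the −y, −x sides. The gap between each stool and the table is 180 mm.

Each stool's nearest face is 180 mm from the table's bounding box.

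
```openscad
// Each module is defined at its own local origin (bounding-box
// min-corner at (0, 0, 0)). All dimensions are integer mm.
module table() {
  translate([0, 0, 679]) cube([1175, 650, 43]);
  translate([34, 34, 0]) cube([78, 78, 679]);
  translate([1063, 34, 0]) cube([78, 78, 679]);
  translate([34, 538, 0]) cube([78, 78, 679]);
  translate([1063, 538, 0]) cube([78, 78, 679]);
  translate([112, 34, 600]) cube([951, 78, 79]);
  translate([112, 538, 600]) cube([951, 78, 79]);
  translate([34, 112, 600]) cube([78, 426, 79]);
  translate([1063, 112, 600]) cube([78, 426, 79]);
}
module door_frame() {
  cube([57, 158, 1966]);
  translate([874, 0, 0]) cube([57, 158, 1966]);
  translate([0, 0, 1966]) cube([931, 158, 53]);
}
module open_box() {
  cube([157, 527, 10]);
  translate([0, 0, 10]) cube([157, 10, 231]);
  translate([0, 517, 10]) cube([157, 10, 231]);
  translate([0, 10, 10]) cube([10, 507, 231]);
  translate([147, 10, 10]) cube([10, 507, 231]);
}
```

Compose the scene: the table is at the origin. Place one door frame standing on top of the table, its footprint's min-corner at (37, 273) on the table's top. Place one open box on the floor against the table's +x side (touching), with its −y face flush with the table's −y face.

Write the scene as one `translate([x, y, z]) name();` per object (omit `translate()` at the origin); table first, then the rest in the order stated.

table();
translate([37, 273, 722]) door_frame();
translate([1175, 0, 0]) open_box();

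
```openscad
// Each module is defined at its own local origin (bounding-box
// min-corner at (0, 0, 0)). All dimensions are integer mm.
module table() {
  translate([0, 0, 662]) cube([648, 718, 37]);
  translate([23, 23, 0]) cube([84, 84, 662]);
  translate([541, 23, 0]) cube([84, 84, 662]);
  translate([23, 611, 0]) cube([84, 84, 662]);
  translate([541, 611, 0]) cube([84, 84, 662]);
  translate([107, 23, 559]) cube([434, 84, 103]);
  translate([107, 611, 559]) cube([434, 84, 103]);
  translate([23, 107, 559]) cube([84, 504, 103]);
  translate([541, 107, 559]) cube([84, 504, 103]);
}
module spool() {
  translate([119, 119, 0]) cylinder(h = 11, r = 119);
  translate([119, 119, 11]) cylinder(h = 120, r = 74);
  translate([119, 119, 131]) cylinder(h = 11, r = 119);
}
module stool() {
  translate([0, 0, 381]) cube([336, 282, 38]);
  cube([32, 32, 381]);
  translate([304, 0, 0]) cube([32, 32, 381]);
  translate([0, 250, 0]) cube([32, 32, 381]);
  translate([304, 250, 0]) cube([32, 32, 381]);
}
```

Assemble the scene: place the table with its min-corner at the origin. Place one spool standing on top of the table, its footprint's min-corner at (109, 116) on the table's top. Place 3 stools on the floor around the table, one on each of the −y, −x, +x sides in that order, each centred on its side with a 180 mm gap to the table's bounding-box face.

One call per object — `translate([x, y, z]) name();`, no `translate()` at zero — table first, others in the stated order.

table();
translate([109, 116, 699]) spool();
translate([156, -462, 0]) stool();
translate([-516, 218, 0]) stool();
translate([828, 218, 0]) stool();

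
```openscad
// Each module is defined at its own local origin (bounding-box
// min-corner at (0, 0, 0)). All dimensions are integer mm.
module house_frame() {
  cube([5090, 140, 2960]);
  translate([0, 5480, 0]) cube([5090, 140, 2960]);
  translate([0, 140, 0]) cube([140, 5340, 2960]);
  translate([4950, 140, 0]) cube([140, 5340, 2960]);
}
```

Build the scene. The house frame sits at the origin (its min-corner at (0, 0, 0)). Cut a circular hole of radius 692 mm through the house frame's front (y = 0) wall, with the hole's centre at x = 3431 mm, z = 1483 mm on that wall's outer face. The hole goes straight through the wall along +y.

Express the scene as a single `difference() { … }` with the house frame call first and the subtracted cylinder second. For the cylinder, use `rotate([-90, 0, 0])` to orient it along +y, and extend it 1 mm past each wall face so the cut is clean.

difference() {
  house_frame();
  translate([3431, -1, 1483]) rotate([-90, 0, 0]) cylinder(h = 142, r = 692);
}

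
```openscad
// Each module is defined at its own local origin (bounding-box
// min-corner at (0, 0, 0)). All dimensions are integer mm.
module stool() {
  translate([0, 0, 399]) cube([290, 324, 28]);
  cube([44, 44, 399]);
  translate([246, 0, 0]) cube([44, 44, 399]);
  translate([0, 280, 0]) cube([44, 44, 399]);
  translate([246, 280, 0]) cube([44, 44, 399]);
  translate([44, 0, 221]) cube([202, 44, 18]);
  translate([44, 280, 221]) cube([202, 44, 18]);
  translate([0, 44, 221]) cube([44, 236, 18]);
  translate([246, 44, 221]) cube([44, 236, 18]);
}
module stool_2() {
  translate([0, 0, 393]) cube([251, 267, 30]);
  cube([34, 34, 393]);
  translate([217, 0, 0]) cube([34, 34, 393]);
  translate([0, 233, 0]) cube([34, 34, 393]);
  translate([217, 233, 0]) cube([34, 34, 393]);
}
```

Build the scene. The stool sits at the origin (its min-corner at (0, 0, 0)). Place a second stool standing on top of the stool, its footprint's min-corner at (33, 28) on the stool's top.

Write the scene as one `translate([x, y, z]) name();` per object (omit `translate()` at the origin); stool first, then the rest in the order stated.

stool();
translate([33, 28, 427]) stool_2();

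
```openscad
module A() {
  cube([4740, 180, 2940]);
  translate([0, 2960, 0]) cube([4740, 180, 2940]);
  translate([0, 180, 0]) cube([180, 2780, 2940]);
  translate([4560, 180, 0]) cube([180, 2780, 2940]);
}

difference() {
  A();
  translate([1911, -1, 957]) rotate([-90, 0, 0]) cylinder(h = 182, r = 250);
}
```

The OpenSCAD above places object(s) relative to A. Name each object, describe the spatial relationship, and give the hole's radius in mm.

The subtracted cylinder has r = 250 mm.

A is a house frame. The house frame has a circular hole through its front wall. The hole's radius is 250 mm.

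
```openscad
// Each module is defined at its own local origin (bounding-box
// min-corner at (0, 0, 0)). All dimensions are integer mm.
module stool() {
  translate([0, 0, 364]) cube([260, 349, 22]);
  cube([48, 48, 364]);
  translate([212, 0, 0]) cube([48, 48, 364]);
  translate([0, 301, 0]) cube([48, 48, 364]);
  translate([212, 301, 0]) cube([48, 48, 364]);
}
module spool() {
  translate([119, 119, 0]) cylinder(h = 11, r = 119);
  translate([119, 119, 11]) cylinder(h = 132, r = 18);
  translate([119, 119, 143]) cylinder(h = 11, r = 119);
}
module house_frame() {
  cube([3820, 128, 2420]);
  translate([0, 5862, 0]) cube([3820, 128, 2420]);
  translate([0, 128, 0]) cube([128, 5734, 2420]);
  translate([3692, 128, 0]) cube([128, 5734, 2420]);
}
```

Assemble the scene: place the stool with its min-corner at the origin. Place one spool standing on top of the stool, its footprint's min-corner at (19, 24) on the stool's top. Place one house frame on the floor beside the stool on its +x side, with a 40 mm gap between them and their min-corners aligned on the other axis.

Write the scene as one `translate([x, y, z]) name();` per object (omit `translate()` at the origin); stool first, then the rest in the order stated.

stool();
translate([19, 24, 386]) spool();
translate([300, 0, 0]) house_frame();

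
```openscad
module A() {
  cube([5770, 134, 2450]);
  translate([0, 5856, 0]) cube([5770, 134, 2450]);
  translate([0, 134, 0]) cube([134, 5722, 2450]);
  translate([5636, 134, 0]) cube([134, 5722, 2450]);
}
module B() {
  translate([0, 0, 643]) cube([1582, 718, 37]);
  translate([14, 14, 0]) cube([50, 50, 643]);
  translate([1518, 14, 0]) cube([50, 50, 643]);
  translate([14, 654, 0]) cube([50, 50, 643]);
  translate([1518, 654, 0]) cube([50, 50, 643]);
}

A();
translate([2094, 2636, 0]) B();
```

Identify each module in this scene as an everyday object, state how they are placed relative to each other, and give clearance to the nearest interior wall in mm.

Clearances: x = 1960, y = 2502; minimum 1960 mm.

A is a house frame. B is a table. The table sits inside the house frame, centred. The clearance to the nearest interior wall is 1960 mm.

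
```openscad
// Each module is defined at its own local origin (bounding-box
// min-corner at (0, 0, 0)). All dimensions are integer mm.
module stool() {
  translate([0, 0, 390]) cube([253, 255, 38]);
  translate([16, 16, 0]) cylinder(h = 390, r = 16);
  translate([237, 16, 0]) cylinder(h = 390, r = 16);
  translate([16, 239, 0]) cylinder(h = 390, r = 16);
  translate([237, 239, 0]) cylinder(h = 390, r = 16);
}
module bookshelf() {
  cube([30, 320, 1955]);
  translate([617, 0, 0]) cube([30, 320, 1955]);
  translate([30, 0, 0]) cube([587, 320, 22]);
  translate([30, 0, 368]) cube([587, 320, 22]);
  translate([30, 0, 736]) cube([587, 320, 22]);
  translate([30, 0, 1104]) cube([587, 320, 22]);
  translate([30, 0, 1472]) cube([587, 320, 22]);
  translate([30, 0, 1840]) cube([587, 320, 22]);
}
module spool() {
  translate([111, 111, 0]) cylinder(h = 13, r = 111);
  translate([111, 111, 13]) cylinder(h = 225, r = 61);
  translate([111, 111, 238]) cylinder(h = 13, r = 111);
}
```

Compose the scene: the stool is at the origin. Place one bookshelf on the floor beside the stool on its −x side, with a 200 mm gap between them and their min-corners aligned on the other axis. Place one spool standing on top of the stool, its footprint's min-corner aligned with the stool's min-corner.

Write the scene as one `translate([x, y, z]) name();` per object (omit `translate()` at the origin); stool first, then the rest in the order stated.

stool();
translate([-847, 0, 0]) bookshelf();
translate([0, 0, 428]) spool();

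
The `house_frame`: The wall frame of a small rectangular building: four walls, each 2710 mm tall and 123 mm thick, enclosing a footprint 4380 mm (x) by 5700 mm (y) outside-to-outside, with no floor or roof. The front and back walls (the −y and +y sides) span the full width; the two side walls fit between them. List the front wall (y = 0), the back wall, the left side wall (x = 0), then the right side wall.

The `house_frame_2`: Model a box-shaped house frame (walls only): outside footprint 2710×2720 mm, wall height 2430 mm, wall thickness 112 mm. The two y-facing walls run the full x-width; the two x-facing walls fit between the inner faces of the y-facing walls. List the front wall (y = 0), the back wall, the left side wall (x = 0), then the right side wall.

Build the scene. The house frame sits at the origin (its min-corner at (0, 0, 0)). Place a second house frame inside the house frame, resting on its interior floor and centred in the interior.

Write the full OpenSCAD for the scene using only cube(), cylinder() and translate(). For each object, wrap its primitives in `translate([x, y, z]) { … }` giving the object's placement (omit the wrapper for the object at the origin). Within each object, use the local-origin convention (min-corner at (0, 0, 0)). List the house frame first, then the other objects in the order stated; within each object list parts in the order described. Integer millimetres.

cube([4380, 123, 2710]);
translate([0, 5577, 0]) cube([4380, 123, 2710]);
translate([0, 123, 0]) cube([123, 5454, 2710]);
translate([4257, 123, 0]) cube([123, 5454, 2710]);
translate([835, 1490, 0]) {
  cube([2710, 112, 2430]);
  translate([0, 2608, 0]) cube([2710, 112, 2430]);
  translate([0, 112, 0]) cube([112, 2496, 2430]);
  translate([2598, 112, 0]) cube([112, 2496, 2430]);
}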